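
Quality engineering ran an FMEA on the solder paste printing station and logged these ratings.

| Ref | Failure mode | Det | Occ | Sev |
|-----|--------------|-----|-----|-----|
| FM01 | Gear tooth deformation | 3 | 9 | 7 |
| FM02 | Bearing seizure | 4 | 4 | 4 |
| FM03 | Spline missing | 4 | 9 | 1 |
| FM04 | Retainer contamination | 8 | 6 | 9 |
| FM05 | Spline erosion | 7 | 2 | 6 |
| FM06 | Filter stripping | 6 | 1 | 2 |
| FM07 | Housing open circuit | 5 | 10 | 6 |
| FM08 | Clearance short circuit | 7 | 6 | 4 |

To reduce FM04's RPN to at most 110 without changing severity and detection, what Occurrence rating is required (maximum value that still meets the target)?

1

FM04: S=9, O=6, D=8 → current RPN = 432.
Fixed product = 72. Need 72 × O ≤ 110, so O ≤ 110/72 = 1.53.
Maximum integer Occurrence rating = 1 (gives RPN 72; O=2 would give 144 > 110).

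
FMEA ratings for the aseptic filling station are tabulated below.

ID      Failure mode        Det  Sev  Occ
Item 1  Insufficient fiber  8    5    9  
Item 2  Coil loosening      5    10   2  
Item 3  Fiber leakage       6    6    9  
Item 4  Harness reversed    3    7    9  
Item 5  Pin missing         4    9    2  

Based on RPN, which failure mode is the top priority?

RPN = Severity × Occurrence × Detection:
  Item 1: 5 × 9 × 8 = 360
  Item 2: 10 × 2 × 5 = 100
  Item 3: 6 × 9 × 6 = 324
  Item 4: 7 × 9 × 3 = 189
  Item 5: 9 × 2 × 4 = 72
Highest RPN is 360 → Item 1.

Item 1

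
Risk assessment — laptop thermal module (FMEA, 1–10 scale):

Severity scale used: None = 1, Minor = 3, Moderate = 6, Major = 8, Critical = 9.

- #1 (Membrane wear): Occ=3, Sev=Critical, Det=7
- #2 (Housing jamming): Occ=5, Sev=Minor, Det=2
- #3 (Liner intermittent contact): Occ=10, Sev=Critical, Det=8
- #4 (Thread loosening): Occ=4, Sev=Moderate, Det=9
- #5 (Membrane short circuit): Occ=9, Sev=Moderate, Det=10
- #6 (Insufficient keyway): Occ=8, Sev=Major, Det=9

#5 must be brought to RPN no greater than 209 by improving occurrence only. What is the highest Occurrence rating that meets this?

3

#5: S=6, O=9, D=10 → current RPN = 540.
Fixed product = 60. Need 60 × O ≤ 209, so O ≤ 209/60 = 3.48.
Maximum integer Occurrence rating = 3 (gives RPN 180; O=4 would give 240 > 209).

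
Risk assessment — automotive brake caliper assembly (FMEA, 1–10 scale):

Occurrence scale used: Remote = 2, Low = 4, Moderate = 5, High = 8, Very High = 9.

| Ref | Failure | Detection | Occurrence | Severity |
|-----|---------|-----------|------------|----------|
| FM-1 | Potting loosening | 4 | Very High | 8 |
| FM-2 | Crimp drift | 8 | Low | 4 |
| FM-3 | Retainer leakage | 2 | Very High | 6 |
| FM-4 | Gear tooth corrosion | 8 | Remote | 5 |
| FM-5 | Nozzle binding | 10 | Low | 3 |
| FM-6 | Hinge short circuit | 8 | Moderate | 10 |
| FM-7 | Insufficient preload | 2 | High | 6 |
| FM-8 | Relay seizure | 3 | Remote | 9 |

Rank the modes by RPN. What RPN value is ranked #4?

RPN = Severity × Occurrence × Detection:
  FM-1: 8 × 9 × 4 = 288
  FM-2: 4 × 4 × 8 = 128
  FM-3: 6 × 9 × 2 = 108
  FM-4: 5 × 2 × 8 = 80
  FM-5: 3 × 4 × 10 = 120
  FM-6: 10 × 5 × 8 = 400
  FM-7: 6 × 8 × 2 = 96
  FM-8: 9 × 2 × 3 = 54
Sorted descending: 400, 288, 128, 120, 108, 96, 80, 54.
The fourth-highest RPN is 120 (FM-5).

120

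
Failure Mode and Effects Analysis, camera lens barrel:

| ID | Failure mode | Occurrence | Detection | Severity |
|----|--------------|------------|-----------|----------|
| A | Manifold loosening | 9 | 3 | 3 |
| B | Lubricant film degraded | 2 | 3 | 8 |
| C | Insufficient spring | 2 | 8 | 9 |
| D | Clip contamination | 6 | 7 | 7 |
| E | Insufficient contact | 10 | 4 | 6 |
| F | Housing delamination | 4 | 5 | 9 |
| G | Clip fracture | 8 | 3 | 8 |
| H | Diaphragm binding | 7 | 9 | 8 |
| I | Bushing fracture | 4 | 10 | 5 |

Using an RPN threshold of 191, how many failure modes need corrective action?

5

RPN = Severity × Occurrence × Detection:
  A: 3 × 9 × 3 = 81
  B: 8 × 2 × 3 = 48
  C: 9 × 2 × 8 = 144
  D: 7 × 6 × 7 = 294
  E: 6 × 10 × 4 = 240
  F: 9 × 4 × 5 = 180
  G: 8 × 8 × 3 = 192
  H: 8 × 7 × 9 = 504
  I: 5 × 4 × 10 = 200
Modes with RPN ≥ 191: D (294), E (240), G (192), H (504), I (200) → 5.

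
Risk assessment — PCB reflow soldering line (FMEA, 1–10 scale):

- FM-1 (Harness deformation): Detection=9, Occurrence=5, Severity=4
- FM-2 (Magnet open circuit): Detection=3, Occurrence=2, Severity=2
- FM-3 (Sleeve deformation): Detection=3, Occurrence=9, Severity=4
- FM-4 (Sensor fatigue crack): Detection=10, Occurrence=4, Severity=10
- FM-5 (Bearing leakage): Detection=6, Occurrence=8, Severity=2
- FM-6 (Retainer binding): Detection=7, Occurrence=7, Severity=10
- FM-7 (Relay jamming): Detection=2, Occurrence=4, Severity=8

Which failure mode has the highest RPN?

FM-6

RPN = Severity × Occurrence × Detection:
  FM-1: 4 × 5 × 9 = 180
  FM-2: 2 × 2 × 3 = 12
  FM-3: 4 × 9 × 3 = 108
  FM-4: 10 × 4 × 10 = 400
  FM-5: 2 × 8 × 6 = 96
  FM-6: 10 × 7 × 7 = 490
  FM-7: 8 × 4 × 2 = 64
Highest RPN is 490 → FM-6.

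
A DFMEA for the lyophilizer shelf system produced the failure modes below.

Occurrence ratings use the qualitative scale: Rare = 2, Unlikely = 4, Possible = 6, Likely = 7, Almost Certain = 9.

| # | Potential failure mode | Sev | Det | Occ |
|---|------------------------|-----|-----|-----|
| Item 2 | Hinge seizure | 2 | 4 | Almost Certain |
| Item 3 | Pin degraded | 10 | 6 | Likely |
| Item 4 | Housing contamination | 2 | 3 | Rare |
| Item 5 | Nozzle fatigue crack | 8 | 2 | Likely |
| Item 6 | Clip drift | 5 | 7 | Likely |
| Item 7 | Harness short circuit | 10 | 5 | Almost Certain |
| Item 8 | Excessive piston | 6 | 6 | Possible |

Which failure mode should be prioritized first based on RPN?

Item 7

RPN = Severity × Occurrence × Detection:
  Item 2: 2 × 9 × 4 = 72
  Item 3: 10 × 7 × 6 = 420
  Item 4: 2 × 2 × 3 = 12
  Item 5: 8 × 7 × 2 = 112
  Item 6: 5 × 7 × 7 = 245
  Item 7: 10 × 9 × 5 = 450
  Item 8: 6 × 6 × 6 = 216
Highest RPN is 450 → Item 7.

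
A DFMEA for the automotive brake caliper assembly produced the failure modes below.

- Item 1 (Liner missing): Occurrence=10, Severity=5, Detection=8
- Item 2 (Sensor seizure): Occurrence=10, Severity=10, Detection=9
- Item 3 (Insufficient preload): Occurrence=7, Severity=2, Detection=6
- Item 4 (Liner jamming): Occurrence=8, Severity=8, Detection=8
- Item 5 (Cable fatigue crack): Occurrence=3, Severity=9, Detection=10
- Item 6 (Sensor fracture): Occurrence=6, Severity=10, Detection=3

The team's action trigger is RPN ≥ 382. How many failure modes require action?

3

RPN = Severity × Occurrence × Detection:
  Item 1: 5 × 10 × 8 = 400
  Item 2: 10 × 10 × 9 = 900
  Item 3: 2 × 7 × 6 = 84
  Item 4: 8 × 8 × 8 = 512
  Item 5: 9 × 3 × 10 = 270
  Item 6: 10 × 6 × 3 = 180
Modes with RPN ≥ 382: Item 1 (400), Item 2 (900), Item 4 (512) → 3.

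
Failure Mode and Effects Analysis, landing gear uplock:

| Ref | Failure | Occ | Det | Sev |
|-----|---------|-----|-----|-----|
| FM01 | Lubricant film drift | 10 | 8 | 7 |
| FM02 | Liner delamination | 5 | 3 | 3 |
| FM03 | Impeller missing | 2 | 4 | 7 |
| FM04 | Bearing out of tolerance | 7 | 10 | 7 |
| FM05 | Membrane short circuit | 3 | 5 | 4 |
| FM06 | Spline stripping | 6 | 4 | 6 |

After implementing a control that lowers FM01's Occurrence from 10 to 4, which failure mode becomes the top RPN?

RPN = Severity × Occurrence × Detection:
  FM01: 7 × 10 × 8 = 560
  FM02: 3 × 5 × 3 = 45
  FM03: 7 × 2 × 4 = 56
  FM04: 7 × 7 × 10 = 490
  FM05: 4 × 3 × 5 = 60
  FM06: 6 × 6 × 4 = 144
After action: FM01 → 7 × 4 × 8 = 224.
Revised RPNs: FM04=490, FM01=224, FM06=144, FM05=60, FM03=56, FM02=45.
Highest is now FM04 (490).

FM04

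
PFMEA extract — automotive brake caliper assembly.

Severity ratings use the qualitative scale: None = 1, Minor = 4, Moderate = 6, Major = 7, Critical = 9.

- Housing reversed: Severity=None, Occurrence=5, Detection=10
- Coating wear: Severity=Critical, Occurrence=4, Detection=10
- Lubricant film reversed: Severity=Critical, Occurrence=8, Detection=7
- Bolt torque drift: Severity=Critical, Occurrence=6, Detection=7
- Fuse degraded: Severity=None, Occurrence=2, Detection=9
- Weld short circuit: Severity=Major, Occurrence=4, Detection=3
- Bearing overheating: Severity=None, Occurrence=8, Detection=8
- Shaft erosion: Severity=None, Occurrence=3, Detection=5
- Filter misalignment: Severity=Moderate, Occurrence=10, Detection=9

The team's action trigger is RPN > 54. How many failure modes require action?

RPN = Severity × Occurrence × Detection:
  Housing reversed: 1 × 5 × 10 = 50
  Coating wear: 9 × 4 × 10 = 360
  Lubricant film reversed: 9 × 8 × 7 = 504
  Bolt torque drift: 9 × 6 × 7 = 378
  Fuse degraded: 1 × 2 × 9 = 18
  Weld short circuit: 7 × 4 × 3 = 84
  Bearing overheating: 1 × 8 × 8 = 64
  Shaft erosion: 1 × 3 × 5 = 15
  Filter misalignment: 6 × 10 × 9 = 540
Modes with RPN > 54: Coating wear (360), Lubricant film reversed (504), Bolt torque drift (378), Weld short circuit (84), Bearing overheating (64), Filter misalignment (540) → 6.

6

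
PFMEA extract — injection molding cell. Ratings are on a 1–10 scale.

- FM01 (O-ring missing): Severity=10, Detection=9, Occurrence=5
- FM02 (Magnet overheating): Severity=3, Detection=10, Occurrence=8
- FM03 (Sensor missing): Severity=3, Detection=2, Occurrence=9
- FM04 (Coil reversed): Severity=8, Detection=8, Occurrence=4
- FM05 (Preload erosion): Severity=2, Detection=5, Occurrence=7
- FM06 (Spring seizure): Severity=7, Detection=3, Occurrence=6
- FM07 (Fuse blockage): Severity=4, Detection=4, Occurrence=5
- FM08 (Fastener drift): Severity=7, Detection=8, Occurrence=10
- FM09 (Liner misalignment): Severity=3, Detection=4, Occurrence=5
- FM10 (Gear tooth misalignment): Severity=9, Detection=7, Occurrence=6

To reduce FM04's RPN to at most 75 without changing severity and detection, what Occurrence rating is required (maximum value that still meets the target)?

1

FM04: S=8, O=4, D=8 → current RPN = 256.
Fixed product = 64. Need 64 × O ≤ 75, so O ≤ 75/64 = 1.17.
Maximum integer Occurrence rating = 1 (gives RPN 64; O=2 would give 128 > 75).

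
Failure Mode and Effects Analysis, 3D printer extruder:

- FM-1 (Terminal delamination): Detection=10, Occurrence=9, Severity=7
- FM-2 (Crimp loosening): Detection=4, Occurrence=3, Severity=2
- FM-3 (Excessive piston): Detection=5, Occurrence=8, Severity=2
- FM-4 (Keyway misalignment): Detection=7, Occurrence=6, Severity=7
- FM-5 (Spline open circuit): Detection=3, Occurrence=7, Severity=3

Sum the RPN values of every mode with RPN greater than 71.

RPN = Severity × Occurrence × Detection:
  FM-1: 7 × 9 × 10 = 630
  FM-2: 2 × 3 × 4 = 24
  FM-3: 2 × 8 × 5 = 80
  FM-4: 7 × 6 × 7 = 294
  FM-5: 3 × 7 × 3 = 63
RPN > 71: FM-1 (630), FM-3 (80), FM-4 (294).
Sum: 630 + 80 + 294 = 1004.

1004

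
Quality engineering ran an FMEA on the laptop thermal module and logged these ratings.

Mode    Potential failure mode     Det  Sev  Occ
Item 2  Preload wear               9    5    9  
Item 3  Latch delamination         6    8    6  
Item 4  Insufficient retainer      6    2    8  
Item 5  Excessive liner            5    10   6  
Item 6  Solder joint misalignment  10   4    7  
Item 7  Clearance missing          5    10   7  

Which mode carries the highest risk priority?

Item 2

RPN = Severity × Occurrence × Detection:
  Item 2: 5 × 9 × 9 = 405
  Item 3: 8 × 6 × 6 = 288
  Item 4: 2 × 8 × 6 = 96
  Item 5: 10 × 6 × 5 = 300
  Item 6: 4 × 7 × 10 = 280
  Item 7: 10 × 7 × 5 = 350
Highest RPN is 405 → Item 2.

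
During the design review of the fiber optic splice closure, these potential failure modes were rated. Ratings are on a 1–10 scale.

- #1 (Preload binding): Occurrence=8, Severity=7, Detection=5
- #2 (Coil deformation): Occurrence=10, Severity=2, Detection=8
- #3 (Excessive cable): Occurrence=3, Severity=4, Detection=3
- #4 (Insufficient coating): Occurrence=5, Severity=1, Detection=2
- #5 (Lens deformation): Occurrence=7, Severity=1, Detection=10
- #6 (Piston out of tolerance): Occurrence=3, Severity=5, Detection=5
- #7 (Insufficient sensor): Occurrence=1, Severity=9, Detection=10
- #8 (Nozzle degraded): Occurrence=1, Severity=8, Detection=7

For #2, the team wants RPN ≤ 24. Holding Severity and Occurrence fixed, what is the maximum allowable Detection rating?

1

#2: S=2, O=10, D=8 → current RPN = 160.
Fixed product = 20. Need 20 × D ≤ 24, so D ≤ 24/20 = 1.20.
Maximum integer Detection rating = 1 (gives RPN 20; D=2 would give 40 > 24).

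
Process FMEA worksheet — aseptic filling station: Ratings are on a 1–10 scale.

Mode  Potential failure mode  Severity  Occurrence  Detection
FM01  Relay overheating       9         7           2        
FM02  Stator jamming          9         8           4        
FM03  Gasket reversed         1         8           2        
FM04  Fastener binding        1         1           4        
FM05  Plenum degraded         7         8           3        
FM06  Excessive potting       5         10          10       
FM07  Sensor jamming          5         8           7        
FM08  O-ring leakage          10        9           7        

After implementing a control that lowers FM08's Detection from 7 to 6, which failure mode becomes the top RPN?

FM08

RPN = Severity × Occurrence × Detection:
  FM01: 9 × 7 × 2 = 126
  FM02: 9 × 8 × 4 = 288
  FM03: 1 × 8 × 2 = 16
  FM04: 1 × 1 × 4 = 4
  FM05: 7 × 8 × 3 = 168
  FM06: 5 × 10 × 10 = 500
  FM07: 5 × 8 × 7 = 280
  FM08: 10 × 9 × 7 = 630
After action: FM08 → 10 × 9 × 6 = 540.
Revised RPNs: FM08=540, FM06=500, FM02=288, FM07=280, FM05=168, FM01=126, FM03=16, FM04=4.
Highest is now FM08 (540).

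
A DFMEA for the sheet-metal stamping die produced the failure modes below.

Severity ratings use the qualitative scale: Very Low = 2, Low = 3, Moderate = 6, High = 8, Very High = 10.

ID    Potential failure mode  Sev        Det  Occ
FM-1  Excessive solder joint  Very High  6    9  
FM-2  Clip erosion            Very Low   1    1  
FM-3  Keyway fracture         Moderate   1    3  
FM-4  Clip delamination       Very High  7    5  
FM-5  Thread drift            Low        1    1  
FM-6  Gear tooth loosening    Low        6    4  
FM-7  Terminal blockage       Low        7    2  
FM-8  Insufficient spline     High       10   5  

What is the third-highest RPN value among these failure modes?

RPN = Severity × Occurrence × Detection:
  FM-1: 10 × 9 × 6 = 540
  FM-2: 2 × 1 × 1 = 2
  FM-3: 6 × 3 × 1 = 18
  FM-4: 10 × 5 × 7 = 350
  FM-5: 3 × 1 × 1 = 3
  FM-6: 3 × 4 × 6 = 72
  FM-7: 3 × 2 × 7 = 42
  FM-8: 8 × 5 × 10 = 400
Sorted descending: 540, 400, 350, 72, 42, 18, 3, 2.
The third-highest RPN is 350 (FM-4).

350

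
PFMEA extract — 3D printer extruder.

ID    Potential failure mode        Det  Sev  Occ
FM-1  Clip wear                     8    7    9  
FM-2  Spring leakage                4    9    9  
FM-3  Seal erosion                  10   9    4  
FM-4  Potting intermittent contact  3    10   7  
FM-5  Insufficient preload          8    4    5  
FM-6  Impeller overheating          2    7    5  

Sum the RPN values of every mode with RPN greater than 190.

RPN = Severity × Occurrence × Detection:
  FM-1: 7 × 9 × 8 = 504
  FM-2: 9 × 9 × 4 = 324
  FM-3: 9 × 4 × 10 = 360
  FM-4: 10 × 7 × 3 = 210
  FM-5: 4 × 5 × 8 = 160
  FM-6: 7 × 5 × 2 = 70
RPN > 190: FM-1 (504), FM-2 (324), FM-3 (360), FM-4 (210).
Sum: 504 + 324 + 360 + 210 = 1398.

1398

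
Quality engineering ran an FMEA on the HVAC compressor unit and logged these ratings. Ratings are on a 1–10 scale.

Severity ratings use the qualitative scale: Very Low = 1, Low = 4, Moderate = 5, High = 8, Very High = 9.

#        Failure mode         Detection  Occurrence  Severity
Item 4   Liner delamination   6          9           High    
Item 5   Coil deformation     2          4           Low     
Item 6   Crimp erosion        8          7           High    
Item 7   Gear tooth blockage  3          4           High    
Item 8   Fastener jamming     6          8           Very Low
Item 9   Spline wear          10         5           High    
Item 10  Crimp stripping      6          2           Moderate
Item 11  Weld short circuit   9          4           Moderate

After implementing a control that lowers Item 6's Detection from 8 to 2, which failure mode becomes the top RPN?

RPN = Severity × Occurrence × Detection:
  Item 4: 8 × 9 × 6 = 432
  Item 5: 4 × 4 × 2 = 32
  Item 6: 8 × 7 × 8 = 448
  Item 7: 8 × 4 × 3 = 96
  Item 8: 1 × 8 × 6 = 48
  Item 9: 8 × 5 × 10 = 400
  Item 10: 5 × 2 × 6 = 60
  Item 11: 5 × 4 × 9 = 180
After action: Item 6 → 8 × 7 × 2 = 112.
Revised RPNs: Item 4=432, Item 9=400, Item 11=180, Item 6=112, Item 7=96, Item 10=60, Item 8=48, Item 5=32.
Highest is now Item 4 (432).

Item 4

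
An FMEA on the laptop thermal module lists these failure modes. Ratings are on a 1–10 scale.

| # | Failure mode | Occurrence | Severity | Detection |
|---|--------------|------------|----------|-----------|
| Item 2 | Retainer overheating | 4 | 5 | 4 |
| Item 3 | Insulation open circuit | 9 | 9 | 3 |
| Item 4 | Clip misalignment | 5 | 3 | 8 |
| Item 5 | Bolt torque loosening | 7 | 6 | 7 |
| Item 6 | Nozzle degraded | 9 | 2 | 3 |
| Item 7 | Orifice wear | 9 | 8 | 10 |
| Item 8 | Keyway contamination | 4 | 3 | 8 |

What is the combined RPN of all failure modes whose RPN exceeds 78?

1553

RPN = Severity × Occurrence × Detection:
  Item 2: 5 × 4 × 4 = 80
  Item 3: 9 × 9 × 3 = 243
  Item 4: 3 × 5 × 8 = 120
  Item 5: 6 × 7 × 7 = 294
  Item 6: 2 × 9 × 3 = 54
  Item 7: 8 × 9 × 10 = 720
  Item 8: 3 × 4 × 8 = 96
RPN > 78: Item 2 (80), Item 3 (243), Item 4 (120), Item 5 (294), Item 7 (720), Item 8 (96).
Sum: 80 + 243 + 120 + 294 + 720 + 96 = 1553.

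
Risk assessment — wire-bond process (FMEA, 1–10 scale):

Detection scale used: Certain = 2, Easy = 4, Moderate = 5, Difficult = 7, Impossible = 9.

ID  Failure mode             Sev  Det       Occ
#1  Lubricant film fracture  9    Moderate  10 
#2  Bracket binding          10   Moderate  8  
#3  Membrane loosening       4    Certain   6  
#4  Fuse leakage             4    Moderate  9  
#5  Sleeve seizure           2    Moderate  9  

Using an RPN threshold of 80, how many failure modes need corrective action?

RPN = Severity × Occurrence × Detection:
  #1: 9 × 10 × 5 = 450
  #2: 10 × 8 × 5 = 400
  #3: 4 × 6 × 2 = 48
  #4: 4 × 9 × 5 = 180
  #5: 2 × 9 × 5 = 90
Modes with RPN ≥ 80: #1 (450), #2 (400), #4 (180), #5 (90) → 4.

4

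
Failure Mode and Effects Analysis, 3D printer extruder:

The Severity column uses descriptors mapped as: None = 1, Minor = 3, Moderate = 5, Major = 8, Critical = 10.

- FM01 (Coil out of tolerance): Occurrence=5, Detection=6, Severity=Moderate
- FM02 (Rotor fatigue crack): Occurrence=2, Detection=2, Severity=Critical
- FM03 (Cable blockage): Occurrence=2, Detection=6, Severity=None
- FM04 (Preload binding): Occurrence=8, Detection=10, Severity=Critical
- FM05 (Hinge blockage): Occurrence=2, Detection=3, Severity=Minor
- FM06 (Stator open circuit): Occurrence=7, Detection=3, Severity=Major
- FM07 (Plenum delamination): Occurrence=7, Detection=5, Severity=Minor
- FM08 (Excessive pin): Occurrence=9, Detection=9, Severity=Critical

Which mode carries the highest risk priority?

FM08

RPN = Severity × Occurrence × Detection:
  FM01: 5 × 5 × 6 = 150
  FM02: 10 × 2 × 2 = 40
  FM03: 1 × 2 × 6 = 12
  FM04: 10 × 8 × 10 = 800
  FM05: 3 × 2 × 3 = 18
  FM06: 8 × 7 × 3 = 168
  FM07: 3 × 7 × 5 = 105
  FM08: 10 × 9 × 9 = 810
Highest RPN is 810 → FM08.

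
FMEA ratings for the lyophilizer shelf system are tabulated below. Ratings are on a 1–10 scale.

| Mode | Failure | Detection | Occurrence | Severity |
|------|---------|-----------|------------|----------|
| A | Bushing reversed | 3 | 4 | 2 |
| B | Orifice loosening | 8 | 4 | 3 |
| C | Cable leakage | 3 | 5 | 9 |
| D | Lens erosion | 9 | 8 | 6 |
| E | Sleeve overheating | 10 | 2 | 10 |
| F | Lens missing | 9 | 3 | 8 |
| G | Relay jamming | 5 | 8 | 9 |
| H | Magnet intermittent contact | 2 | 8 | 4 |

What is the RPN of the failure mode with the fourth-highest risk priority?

200

RPN = Severity × Occurrence × Detection:
  A: 2 × 4 × 3 = 24
  B: 3 × 4 × 8 = 96
  C: 9 × 5 × 3 = 135
  D: 6 × 8 × 9 = 432
  E: 10 × 2 × 10 = 200
  F: 8 × 3 × 9 = 216
  G: 9 × 8 × 5 = 360
  H: 4 × 8 × 2 = 64
Sorted descending: 432, 360, 216, 200, 135, 96, 64, 24.
The fourth-highest RPN is 200 (E).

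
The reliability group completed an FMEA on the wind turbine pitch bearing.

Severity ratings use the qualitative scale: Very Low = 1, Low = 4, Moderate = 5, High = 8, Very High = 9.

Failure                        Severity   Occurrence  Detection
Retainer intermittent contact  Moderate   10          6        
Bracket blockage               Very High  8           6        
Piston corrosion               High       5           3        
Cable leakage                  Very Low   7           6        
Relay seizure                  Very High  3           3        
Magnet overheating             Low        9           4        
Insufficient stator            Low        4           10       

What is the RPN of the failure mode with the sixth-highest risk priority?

RPN = Severity × Occurrence × Detection:
  Retainer intermittent contact: 5 × 10 × 6 = 300
  Bracket blockage: 9 × 8 × 6 = 432
  Piston corrosion: 8 × 5 × 3 = 120
  Cable leakage: 1 × 7 × 6 = 42
  Relay seizure: 9 × 3 × 3 = 81
  Magnet overheating: 4 × 9 × 4 = 144
  Insufficient stator: 4 × 4 × 10 = 160
Sorted descending: 432, 300, 160, 144, 120, 81, 42.
The sixth-highest RPN is 81 (Relay seizure).

81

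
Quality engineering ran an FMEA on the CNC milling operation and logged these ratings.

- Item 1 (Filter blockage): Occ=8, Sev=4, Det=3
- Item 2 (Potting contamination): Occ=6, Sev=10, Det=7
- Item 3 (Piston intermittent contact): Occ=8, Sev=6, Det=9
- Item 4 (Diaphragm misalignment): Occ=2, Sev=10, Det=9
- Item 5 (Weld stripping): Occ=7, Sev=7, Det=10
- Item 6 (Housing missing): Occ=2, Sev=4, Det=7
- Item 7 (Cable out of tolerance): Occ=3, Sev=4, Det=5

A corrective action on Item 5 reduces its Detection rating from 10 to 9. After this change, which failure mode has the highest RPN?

Item 5

RPN = Severity × Occurrence × Detection:
  Item 1: 4 × 8 × 3 = 96
  Item 2: 10 × 6 × 7 = 420
  Item 3: 6 × 8 × 9 = 432
  Item 4: 10 × 2 × 9 = 180
  Item 5: 7 × 7 × 10 = 490
  Item 6: 4 × 2 × 7 = 56
  Item 7: 4 × 3 × 5 = 60
After action: Item 5 → 7 × 7 × 9 = 441.
Revised RPNs: Item 5=441, Item 3=432, Item 2=420, Item 4=180, Item 1=96, Item 7=60, Item 6=56.
Highest is now Item 5 (441).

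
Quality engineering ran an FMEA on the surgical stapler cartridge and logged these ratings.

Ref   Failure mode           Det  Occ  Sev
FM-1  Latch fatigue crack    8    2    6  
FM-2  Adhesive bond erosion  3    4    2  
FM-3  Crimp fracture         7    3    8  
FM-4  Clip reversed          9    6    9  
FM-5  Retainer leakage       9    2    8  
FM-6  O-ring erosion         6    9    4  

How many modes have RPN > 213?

RPN = Severity × Occurrence × Detection:
  FM-1: 6 × 2 × 8 = 96
  FM-2: 2 × 4 × 3 = 24
  FM-3: 8 × 3 × 7 = 168
  FM-4: 9 × 6 × 9 = 486
  FM-5: 8 × 2 × 9 = 144
  FM-6: 4 × 9 × 6 = 216
Modes with RPN > 213: FM-4 (486), FM-6 (216) → 2.

2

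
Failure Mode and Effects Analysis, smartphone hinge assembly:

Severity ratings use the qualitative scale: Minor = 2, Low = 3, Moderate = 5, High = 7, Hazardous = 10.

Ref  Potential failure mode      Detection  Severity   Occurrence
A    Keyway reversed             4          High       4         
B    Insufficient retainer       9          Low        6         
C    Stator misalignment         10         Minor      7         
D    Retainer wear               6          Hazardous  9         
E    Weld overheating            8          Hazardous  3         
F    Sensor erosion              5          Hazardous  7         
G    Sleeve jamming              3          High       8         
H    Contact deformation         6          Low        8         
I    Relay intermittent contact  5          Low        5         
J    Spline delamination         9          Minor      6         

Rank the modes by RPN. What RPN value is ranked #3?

240

RPN = Severity × Occurrence × Detection:
  A: 7 × 4 × 4 = 112
  B: 3 × 6 × 9 = 162
  C: 2 × 7 × 10 = 140
  D: 10 × 9 × 6 = 540
  E: 10 × 3 × 8 = 240
  F: 10 × 7 × 5 = 350
  G: 7 × 8 × 3 = 168
  H: 3 × 8 × 6 = 144
  I: 3 × 5 × 5 = 75
  J: 2 × 6 × 9 = 108
Sorted descending: 540, 350, 240, 168, 162, 144, 140, 112, 108, 75.
The third-highest RPN is 240 (E).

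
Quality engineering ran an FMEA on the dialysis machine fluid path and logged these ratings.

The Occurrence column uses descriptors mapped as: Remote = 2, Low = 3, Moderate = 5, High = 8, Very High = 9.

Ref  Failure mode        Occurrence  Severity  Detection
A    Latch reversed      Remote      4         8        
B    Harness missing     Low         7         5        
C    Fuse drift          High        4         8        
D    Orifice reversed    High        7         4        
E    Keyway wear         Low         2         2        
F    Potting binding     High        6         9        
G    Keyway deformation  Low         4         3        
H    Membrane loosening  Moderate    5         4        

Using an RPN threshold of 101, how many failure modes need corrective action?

4

RPN = Severity × Occurrence × Detection:
  A: 4 × 2 × 8 = 64
  B: 7 × 3 × 5 = 105
  C: 4 × 8 × 8 = 256
  D: 7 × 8 × 4 = 224
  E: 2 × 3 × 2 = 12
  F: 6 × 8 × 9 = 432
  G: 4 × 3 × 3 = 36
  H: 5 × 5 × 4 = 100
Modes with RPN ≥ 101: B (105), C (256), D (224), F (432) → 4.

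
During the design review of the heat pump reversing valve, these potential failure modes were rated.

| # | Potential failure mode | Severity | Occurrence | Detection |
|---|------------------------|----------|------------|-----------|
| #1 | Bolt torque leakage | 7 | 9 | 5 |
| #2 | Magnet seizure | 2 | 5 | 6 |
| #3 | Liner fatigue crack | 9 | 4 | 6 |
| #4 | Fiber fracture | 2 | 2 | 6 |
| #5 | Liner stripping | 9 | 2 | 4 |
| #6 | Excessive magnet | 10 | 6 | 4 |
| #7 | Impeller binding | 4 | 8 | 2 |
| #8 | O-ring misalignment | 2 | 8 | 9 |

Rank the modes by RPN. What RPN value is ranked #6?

64

RPN = Severity × Occurrence × Detection:
  #1: 7 × 9 × 5 = 315
  #2: 2 × 5 × 6 = 60
  #3: 9 × 4 × 6 = 216
  #4: 2 × 2 × 6 = 24
  #5: 9 × 2 × 4 = 72
  #6: 10 × 6 × 4 = 240
  #7: 4 × 8 × 2 = 64
  #8: 2 × 8 × 9 = 144
Sorted descending: 315, 240, 216, 144, 72, 64, 60, 24.
The sixth-highest RPN is 64 (#7).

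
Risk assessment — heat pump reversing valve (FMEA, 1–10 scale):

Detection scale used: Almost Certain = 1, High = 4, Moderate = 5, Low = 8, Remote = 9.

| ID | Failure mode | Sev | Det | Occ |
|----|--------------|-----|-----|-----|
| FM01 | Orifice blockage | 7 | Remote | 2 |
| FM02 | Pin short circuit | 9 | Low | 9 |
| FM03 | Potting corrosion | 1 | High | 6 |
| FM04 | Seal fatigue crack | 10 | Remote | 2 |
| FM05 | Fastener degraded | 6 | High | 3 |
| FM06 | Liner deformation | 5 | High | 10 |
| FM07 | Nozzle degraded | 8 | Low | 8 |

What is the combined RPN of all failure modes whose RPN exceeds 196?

RPN = Severity × Occurrence × Detection:
  FM01: 7 × 2 × 9 = 126
  FM02: 9 × 9 × 8 = 648
  FM03: 1 × 6 × 4 = 24
  FM04: 10 × 2 × 9 = 180
  FM05: 6 × 3 × 4 = 72
  FM06: 5 × 10 × 4 = 200
  FM07: 8 × 8 × 8 = 512
RPN > 196: FM02 (648), FM06 (200), FM07 (512).
Sum: 648 + 200 + 512 = 1360.

1360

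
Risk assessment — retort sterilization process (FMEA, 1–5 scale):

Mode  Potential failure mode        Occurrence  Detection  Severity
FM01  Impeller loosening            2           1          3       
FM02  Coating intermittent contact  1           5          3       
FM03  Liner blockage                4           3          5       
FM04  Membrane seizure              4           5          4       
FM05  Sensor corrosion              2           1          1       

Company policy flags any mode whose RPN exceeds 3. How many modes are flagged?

4

RPN = Severity × Occurrence × Detection:
  FM01: 3 × 2 × 1 = 6
  FM02: 3 × 1 × 5 = 15
  FM03: 5 × 4 × 3 = 60
  FM04: 4 × 4 × 5 = 80
  FM05: 1 × 2 × 1 = 2
Modes with RPN > 3: FM01 (6), FM02 (15), FM03 (60), FM04 (80) → 4.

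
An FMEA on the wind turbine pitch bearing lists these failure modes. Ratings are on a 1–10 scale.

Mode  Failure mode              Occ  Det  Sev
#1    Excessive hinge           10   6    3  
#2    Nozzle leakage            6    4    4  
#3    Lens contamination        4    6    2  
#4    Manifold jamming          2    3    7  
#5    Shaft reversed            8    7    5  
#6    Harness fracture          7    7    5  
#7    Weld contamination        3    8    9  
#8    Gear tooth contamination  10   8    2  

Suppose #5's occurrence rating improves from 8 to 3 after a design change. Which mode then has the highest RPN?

#6

RPN = Severity × Occurrence × Detection:
  #1: 3 × 10 × 6 = 180
  #2: 4 × 6 × 4 = 96
  #3: 2 × 4 × 6 = 48
  #4: 7 × 2 × 3 = 42
  #5: 5 × 8 × 7 = 280
  #6: 5 × 7 × 7 = 245
  #7: 9 × 3 × 8 = 216
  #8: 2 × 10 × 8 = 160
After action: #5 → 5 × 3 × 7 = 105.
Revised RPNs: #6=245, #7=216, #1=180, #8=160, #5=105, #2=96, #3=48, #4=42.
Highest is now #6 (245).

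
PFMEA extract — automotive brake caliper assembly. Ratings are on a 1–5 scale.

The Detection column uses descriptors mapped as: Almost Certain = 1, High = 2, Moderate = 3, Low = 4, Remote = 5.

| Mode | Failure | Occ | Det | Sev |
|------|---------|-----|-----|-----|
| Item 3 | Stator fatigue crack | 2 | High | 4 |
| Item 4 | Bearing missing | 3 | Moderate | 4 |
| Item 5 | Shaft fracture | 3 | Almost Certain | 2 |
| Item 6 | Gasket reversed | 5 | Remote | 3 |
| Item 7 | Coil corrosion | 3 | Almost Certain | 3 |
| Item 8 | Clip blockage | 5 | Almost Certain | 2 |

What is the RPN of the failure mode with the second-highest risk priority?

36

RPN = Severity × Occurrence × Detection:
  Item 3: 4 × 2 × 2 = 16
  Item 4: 4 × 3 × 3 = 36
  Item 5: 2 × 3 × 1 = 6
  Item 6: 3 × 5 × 5 = 75
  Item 7: 3 × 3 × 1 = 9
  Item 8: 2 × 5 × 1 = 10
Sorted descending: 75, 36, 16, 10, 9, 6.
The second-highest RPN is 36 (Item 4).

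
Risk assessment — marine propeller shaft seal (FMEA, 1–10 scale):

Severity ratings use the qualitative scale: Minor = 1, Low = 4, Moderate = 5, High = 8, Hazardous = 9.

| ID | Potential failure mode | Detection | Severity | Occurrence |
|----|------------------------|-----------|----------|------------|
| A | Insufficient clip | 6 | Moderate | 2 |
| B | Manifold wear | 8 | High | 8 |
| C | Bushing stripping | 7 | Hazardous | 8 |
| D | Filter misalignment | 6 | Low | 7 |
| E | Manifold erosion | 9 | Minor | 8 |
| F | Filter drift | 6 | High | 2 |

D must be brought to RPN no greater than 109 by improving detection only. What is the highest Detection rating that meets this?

3

D: S=4, O=7, D=6 → current RPN = 168.
Fixed product = 28. Need 28 × D ≤ 109, so D ≤ 109/28 = 3.89.
Maximum integer Detection rating = 3 (gives RPN 84; D=4 would give 112 > 109).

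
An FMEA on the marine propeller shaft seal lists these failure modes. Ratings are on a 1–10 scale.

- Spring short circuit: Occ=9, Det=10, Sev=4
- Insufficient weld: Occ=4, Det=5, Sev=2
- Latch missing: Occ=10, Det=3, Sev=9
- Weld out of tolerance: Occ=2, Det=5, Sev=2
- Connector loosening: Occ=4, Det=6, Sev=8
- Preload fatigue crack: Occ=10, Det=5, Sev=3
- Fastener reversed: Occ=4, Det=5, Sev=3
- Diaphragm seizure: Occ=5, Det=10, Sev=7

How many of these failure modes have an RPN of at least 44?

RPN = Severity × Occurrence × Detection:
  Spring short circuit: 4 × 9 × 10 = 360
  Insufficient weld: 2 × 4 × 5 = 40
  Latch missing: 9 × 10 × 3 = 270
  Weld out of tolerance: 2 × 2 × 5 = 20
  Connector loosening: 8 × 4 × 6 = 192
  Preload fatigue crack: 3 × 10 × 5 = 150
  Fastener reversed: 3 × 4 × 5 = 60
  Diaphragm seizure: 7 × 5 × 10 = 350
Modes with RPN ≥ 44: Spring short circuit (360), Latch missing (270), Connector loosening (192), Preload fatigue crack (150), Fastener reversed (60), Diaphragm seizure (350) → 6.

6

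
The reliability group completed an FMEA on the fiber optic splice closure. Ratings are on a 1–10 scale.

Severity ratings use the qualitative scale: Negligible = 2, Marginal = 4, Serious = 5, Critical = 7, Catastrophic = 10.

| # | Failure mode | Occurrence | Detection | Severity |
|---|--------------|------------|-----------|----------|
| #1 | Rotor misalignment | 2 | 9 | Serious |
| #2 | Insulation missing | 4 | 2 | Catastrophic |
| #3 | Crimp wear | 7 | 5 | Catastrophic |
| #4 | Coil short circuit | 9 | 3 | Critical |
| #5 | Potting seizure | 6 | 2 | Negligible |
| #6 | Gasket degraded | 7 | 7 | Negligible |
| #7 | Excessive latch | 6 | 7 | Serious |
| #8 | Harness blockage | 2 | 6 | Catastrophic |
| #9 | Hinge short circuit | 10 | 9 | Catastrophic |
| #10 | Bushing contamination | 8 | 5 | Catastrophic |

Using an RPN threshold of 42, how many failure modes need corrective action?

9

RPN = Severity × Occurrence × Detection:
  #1: 5 × 2 × 9 = 90
  #2: 10 × 4 × 2 = 80
  #3: 10 × 7 × 5 = 350
  #4: 7 × 9 × 3 = 189
  #5: 2 × 6 × 2 = 24
  #6: 2 × 7 × 7 = 98
  #7: 5 × 6 × 7 = 210
  #8: 10 × 2 × 6 = 120
  #9: 10 × 10 × 9 = 900
  #10: 10 × 8 × 5 = 400
Modes with RPN ≥ 42: #1 (90), #2 (80), #3 (350), #4 (189), #6 (98), #7 (210), #8 (120), #9 (900), #10 (400) → 9.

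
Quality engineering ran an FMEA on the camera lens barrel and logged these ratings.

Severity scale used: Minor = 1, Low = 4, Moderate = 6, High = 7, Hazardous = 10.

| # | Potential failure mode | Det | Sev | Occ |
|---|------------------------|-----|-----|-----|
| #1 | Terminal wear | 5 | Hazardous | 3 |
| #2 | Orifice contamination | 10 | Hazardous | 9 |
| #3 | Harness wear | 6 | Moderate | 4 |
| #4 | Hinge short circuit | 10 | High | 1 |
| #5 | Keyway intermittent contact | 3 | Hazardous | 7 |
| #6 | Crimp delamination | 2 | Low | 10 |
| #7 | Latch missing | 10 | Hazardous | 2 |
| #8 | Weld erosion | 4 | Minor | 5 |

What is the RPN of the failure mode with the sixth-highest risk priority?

80

RPN = Severity × Occurrence × Detection:
  #1: 10 × 3 × 5 = 150
  #2: 10 × 9 × 10 = 900
  #3: 6 × 4 × 6 = 144
  #4: 7 × 1 × 10 = 70
  #5: 10 × 7 × 3 = 210
  #6: 4 × 10 × 2 = 80
  #7: 10 × 2 × 10 = 200
  #8: 1 × 5 × 4 = 20
Sorted descending: 900, 210, 200, 150, 144, 80, 70, 20.
The sixth-highest RPN is 80 (#6).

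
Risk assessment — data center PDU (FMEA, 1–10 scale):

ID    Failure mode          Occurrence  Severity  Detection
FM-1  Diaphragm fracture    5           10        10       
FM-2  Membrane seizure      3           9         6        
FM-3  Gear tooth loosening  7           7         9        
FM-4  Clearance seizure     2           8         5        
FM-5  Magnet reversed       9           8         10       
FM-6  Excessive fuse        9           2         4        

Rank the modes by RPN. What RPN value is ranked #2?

RPN = Severity × Occurrence × Detection:
  FM-1: 10 × 5 × 10 = 500
  FM-2: 9 × 3 × 6 = 162
  FM-3: 7 × 7 × 9 = 441
  FM-4: 8 × 2 × 5 = 80
  FM-5: 8 × 9 × 10 = 720
  FM-6: 2 × 9 × 4 = 72
Sorted descending: 720, 500, 441, 162, 80, 72.
The second-highest RPN is 500 (FM-1).

500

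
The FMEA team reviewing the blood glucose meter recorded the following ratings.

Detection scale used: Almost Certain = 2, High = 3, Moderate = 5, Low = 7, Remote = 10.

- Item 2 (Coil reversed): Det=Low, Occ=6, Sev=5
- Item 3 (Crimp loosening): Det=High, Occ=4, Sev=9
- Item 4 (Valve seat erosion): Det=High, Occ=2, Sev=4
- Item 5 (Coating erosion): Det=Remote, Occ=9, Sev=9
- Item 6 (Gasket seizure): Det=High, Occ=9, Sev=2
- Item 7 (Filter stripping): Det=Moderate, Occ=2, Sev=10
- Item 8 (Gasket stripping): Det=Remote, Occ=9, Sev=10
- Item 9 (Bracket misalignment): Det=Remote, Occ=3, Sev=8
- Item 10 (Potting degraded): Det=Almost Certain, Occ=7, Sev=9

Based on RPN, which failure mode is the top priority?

Item 8

RPN = Severity × Occurrence × Detection:
  Item 2: 5 × 6 × 7 = 210
  Item 3: 9 × 4 × 3 = 108
  Item 4: 4 × 2 × 3 = 24
  Item 5: 9 × 9 × 10 = 810
  Item 6: 2 × 9 × 3 = 54
  Item 7: 10 × 2 × 5 = 100
  Item 8: 10 × 9 × 10 = 900
  Item 9: 8 × 3 × 10 = 240
  Item 10: 9 × 7 × 2 = 126
Highest RPN is 900 → Item 8.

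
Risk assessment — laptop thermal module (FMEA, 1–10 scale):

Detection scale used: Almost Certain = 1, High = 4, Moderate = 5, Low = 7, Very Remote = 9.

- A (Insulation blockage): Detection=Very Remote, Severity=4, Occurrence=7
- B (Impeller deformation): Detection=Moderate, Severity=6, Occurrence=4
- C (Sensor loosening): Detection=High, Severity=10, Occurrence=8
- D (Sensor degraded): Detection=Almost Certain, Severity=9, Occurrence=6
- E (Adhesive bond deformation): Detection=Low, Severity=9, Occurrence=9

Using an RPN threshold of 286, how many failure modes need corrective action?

2

RPN = Severity × Occurrence × Detection:
  A: 4 × 7 × 9 = 252
  B: 6 × 4 × 5 = 120
  C: 10 × 8 × 4 = 320
  D: 9 × 6 × 1 = 54
  E: 9 × 9 × 7 = 567
Modes with RPN ≥ 286: C (320), E (567) → 2.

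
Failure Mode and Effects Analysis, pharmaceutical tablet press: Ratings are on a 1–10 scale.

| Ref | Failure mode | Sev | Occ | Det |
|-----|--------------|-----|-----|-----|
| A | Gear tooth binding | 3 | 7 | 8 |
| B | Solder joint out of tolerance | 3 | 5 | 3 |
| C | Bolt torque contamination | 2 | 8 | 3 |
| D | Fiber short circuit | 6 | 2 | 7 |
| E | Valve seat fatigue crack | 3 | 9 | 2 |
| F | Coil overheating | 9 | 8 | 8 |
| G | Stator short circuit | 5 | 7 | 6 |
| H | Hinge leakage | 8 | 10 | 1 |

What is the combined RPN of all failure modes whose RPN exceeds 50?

1172

RPN = Severity × Occurrence × Detection:
  A: 3 × 7 × 8 = 168
  B: 3 × 5 × 3 = 45
  C: 2 × 8 × 3 = 48
  D: 6 × 2 × 7 = 84
  E: 3 × 9 × 2 = 54
  F: 9 × 8 × 8 = 576
  G: 5 × 7 × 6 = 210
  H: 8 × 10 × 1 = 80
RPN > 50: A (168), D (84), E (54), F (576), G (210), H (80).
Sum: 168 + 84 + 54 + 576 + 210 + 80 = 1172.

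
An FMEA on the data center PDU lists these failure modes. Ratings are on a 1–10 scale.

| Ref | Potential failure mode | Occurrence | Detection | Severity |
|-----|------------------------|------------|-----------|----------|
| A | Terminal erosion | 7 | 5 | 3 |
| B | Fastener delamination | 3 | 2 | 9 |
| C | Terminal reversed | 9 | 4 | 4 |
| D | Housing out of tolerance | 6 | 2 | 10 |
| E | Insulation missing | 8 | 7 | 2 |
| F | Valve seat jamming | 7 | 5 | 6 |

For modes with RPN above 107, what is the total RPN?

586

RPN = Severity × Occurrence × Detection:
  A: 3 × 7 × 5 = 105
  B: 9 × 3 × 2 = 54
  C: 4 × 9 × 4 = 144
  D: 10 × 6 × 2 = 120
  E: 2 × 8 × 7 = 112
  F: 6 × 7 × 5 = 210
RPN > 107: C (144), D (120), E (112), F (210).
Sum: 144 + 120 + 112 + 210 = 586.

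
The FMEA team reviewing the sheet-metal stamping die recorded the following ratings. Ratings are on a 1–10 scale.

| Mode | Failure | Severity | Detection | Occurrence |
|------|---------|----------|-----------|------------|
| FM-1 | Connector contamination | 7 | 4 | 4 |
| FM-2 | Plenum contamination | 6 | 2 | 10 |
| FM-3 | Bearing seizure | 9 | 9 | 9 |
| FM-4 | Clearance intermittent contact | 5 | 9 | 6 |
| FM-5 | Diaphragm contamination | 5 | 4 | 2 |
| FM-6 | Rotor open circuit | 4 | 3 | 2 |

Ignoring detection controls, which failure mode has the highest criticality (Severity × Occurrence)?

FM-3

Criticality = Severity × Occurrence:
  FM-1: 7 × 4 = 28
  FM-2: 6 × 10 = 60
  FM-3: 9 × 9 = 81
  FM-4: 5 × 6 = 30
  FM-5: 5 × 2 = 10
  FM-6: 4 × 2 = 8
Highest criticality is 81 → FM-3.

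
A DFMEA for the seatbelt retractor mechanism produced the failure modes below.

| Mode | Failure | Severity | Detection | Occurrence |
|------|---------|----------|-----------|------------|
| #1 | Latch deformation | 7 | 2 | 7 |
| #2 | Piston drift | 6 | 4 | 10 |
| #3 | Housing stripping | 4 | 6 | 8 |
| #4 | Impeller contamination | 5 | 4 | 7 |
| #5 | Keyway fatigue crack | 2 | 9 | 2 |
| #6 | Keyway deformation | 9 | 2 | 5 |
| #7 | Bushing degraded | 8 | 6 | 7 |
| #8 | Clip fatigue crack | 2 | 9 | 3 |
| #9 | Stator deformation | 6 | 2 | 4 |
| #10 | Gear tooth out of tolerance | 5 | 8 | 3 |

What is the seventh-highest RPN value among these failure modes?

RPN = Severity × Occurrence × Detection:
  #1: 7 × 7 × 2 = 98
  #2: 6 × 10 × 4 = 240
  #3: 4 × 8 × 6 = 192
  #4: 5 × 7 × 4 = 140
  #5: 2 × 2 × 9 = 36
  #6: 9 × 5 × 2 = 90
  #7: 8 × 7 × 6 = 336
  #8: 2 × 3 × 9 = 54
  #9: 6 × 4 × 2 = 48
  #10: 5 × 3 × 8 = 120
Sorted descending: 336, 240, 192, 140, 120, 98, 90, 54, 48, 36.
The seventh-highest RPN is 90 (#6).

90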